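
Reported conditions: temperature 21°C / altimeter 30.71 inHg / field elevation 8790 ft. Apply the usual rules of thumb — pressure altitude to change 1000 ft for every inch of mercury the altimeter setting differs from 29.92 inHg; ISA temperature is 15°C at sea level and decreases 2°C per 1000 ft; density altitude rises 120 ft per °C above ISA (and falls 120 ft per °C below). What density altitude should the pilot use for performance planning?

Pressure altitude = 8790 + (29.92 − 30.71) × 1000 = 8790 + (-790) = 8000 ft.
ISA temperature at 8000 ft = 15 − 2 × (8000/1000) = -1°C.
ISA deviation = 21 − (-1) = +22°C.
Density altitude = 8000 + 120 × (22) = 10640 ft.

10640 ft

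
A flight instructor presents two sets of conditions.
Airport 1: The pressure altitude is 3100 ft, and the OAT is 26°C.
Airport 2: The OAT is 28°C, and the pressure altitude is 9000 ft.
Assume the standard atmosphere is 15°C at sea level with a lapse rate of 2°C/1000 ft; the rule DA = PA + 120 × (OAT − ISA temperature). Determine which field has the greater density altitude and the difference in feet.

Airport 1: ISA temp = 8.8°C, deviation +17.2°C, DA = 3100 + 120 × 17.2 = 5164 ft.
Airport 2: ISA temp = -3°C, deviation +31°C, DA = 9000 + 120 × 31 = 12720 ft.
Airport 2 is higher by 12720 − 5164 = 7556 ft.

Airport 2 by 7556 ft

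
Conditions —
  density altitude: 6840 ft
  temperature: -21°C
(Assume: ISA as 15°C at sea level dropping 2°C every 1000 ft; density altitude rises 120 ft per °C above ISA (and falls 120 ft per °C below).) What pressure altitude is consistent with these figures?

DA = PA + 120 × (OAT − (15 − 2·PA/1000)) = PA + 120·OAT − 1800 + 0.24·PA = 1.24·PA + 120·OAT − 1800.
So 1.24·PA = 6840 − 120 × (-21) + 1800 = 11160.
PA = 11160 / 1.24 = 9000 ft.

9000 ft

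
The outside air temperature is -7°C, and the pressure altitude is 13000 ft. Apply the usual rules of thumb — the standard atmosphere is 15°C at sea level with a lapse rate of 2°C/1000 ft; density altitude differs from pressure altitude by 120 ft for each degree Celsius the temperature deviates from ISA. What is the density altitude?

ISA temperature at 13000 ft = 15 − 2 × (13000/1000) = -11°C.
ISA deviation = -7 − (-11) = +4°C.
Density altitude = 13000 + 120 × (4) = 13000 + (+480) = 13480 ft.

13480 ft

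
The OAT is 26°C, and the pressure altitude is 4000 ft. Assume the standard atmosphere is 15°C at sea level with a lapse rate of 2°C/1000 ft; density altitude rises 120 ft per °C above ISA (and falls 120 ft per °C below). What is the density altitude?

ISA temperature at 4000 ft = 15 − 2 × (4000/1000) = 7°C.
ISA deviation = 26 − 7 = +19°C.
Density altitude = 4000 + 120 × (19) = 4000 + (+2280) = 6280 ft.

6280 ft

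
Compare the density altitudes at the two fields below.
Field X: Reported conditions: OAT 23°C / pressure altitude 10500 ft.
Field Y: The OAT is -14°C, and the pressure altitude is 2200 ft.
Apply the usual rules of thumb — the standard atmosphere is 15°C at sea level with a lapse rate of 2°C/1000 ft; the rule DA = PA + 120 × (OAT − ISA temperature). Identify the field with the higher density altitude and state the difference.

Field X by 14732 ft

Field X: ISA temp = -6°C, deviation +29°C, DA = 10500 + 120 × 29 = 13980 ft.
Field Y: ISA temp = 10.6°C, deviation -24.6°C, DA = 2200 + 120 × (-24.6) = -752 ft.
Field X is higher by 13980 − (-752) = 14732 ft.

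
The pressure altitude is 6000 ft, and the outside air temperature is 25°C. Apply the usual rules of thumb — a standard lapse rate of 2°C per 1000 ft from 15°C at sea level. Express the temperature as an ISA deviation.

ISA+22°C

ISA temperature at 6000 ft = 15 − 2 × (6000/1000) = 3°C.
Deviation = OAT − ISA = 25 − 3 = +22°C.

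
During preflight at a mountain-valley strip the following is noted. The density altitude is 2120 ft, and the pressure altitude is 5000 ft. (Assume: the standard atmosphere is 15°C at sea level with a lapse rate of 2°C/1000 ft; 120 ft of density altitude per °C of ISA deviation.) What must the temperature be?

-19°C

Density altitude − pressure altitude = 2120 − 5000 = -2880 ft.
At 120 ft/°C that is an ISA deviation of -2880/120 = -24°C.
ISA temperature at 5000 ft = 15 − 2 × (5000/1000) = 5°C.
OAT = ISA + deviation = 5 + (-24) = -19°C.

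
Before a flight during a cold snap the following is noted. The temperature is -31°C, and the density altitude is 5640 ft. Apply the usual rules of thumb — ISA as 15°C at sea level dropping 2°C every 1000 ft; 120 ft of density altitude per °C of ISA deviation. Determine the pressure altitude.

9000 ft

DA = PA + 120 × (OAT − (15 − 2·PA/1000)) = PA + 120·OAT − 1800 + 0.24·PA = 1.24·PA + 120·OAT − 1800.
So 1.24·PA = 5640 − 120 × (-31) + 1800 = 11160.
PA = 11160 / 1.24 = 9000 ft.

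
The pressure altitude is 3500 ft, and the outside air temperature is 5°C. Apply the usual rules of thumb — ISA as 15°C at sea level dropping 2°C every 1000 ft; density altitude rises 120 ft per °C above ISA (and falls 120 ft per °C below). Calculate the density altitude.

ISA temperature at 3500 ft = 15 − 2 × (3500/1000) = 8°C.
ISA deviation = 5 − 8 = -3°C.
Density altitude = 3500 + 120 × (-3) = 3500 + (-360) = 3140 ft.

3140 ft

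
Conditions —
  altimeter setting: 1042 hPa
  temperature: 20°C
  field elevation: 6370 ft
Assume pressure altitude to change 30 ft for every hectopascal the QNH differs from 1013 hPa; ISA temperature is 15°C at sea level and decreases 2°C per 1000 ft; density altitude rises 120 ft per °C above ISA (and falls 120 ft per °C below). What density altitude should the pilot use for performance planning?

7420 ft

Pressure altitude = 6370 + (1013 − 1042) × 30 = 6370 + (-870) = 5500 ft.
ISA temperature at 5500 ft = 15 − 2 × (5500/1000) = 4°C.
ISA deviation = 20 − 4 = +16°C.
Density altitude = 5500 + 120 × (16) = 7420 ft.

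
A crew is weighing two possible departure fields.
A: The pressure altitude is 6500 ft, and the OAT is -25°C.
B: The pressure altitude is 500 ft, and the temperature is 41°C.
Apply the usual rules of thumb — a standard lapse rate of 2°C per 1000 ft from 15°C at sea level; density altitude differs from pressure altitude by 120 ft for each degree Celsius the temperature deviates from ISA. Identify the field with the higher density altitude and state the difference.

B by 480 ft

A: ISA temp = 2°C, deviation -27°C, DA = 6500 + 120 × (-27) = 3260 ft.
B: ISA temp = 14°C, deviation +27°C, DA = 500 + 120 × 27 = 3740 ft.
B is higher by 3740 − 3260 = 480 ft.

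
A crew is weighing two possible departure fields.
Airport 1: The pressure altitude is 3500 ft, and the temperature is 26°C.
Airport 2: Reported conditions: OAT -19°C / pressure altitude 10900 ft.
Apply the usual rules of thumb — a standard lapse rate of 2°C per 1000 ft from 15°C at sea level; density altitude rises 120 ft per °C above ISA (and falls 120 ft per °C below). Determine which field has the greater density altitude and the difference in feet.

Airport 2 by 3776 ft

Airport 1: ISA temp = 8°C, deviation +18°C, DA = 3500 + 120 × 18 = 5660 ft.
Airport 2: ISA temp = -6.8°C, deviation -12.2°C, DA = 10900 + 120 × (-12.2) = 9436 ft.
Airport 2 is higher by 9436 − 5660 = 3776 ft.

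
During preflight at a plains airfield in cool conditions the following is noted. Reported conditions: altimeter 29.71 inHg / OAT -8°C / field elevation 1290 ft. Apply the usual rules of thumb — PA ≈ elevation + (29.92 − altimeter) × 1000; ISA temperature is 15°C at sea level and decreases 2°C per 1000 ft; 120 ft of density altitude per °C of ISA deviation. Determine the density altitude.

-900 ft

Pressure altitude = 1290 + (29.92 − 29.71) × 1000 = 1290 + (+210) = 1500 ft.
ISA temperature at 1500 ft = 15 − 2 × (1500/1000) = 12°C.
ISA deviation = -8 − 12 = -20°C.
Density altitude = 1500 + 120 × (-20) = -900 ft.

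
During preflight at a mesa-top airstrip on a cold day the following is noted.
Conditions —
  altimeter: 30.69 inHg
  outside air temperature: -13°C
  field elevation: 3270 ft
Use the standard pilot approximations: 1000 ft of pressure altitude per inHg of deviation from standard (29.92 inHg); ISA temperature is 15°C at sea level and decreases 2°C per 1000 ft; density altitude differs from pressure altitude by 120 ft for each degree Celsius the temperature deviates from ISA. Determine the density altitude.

Pressure altitude = 3270 + (29.92 − 30.69) × 1000 = 3270 + (-770) = 2500 ft.
ISA temperature at 2500 ft = 15 − 2 × (2500/1000) = 10°C.
ISA deviation = -13 − 10 = -23°C.
Density altitude = 2500 + 120 × (-23) = -260 ft.

-260 ft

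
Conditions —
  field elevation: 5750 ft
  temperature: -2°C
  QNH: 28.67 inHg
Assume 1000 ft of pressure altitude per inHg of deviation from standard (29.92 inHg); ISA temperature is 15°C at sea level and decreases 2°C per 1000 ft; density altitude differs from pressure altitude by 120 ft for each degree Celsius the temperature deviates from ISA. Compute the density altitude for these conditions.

6640 ft

Pressure altitude = 5750 + (29.92 − 28.67) × 1000 = 5750 + (+1250) = 7000 ft.
ISA temperature at 7000 ft = 15 − 2 × (7000/1000) = 1°C.
ISA deviation = -2 − 1 = -3°C.
Density altitude = 7000 + 120 × (-3) = 6640 ft.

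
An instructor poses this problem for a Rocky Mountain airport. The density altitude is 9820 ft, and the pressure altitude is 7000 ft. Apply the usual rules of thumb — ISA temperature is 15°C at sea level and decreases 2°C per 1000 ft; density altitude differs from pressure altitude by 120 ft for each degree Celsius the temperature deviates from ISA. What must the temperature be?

Density altitude − pressure altitude = 9820 − 7000 = +2820 ft.
At 120 ft/°C that is an ISA deviation of 2820/120 = +23.5°C.
ISA temperature at 7000 ft = 15 − 2 × (7000/1000) = 1°C.
OAT = ISA + deviation = 1 + (+23.5) = 24.5°C.

24.5°C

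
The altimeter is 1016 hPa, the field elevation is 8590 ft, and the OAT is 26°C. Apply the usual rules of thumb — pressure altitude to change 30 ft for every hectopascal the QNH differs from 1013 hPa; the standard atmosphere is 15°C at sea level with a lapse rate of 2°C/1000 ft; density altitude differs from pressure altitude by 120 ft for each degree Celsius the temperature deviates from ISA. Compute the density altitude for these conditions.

Pressure altitude = 8590 + (1013 − 1016) × 30 = 8590 + (-90) = 8500 ft.
ISA temperature at 8500 ft = 15 − 2 × (8500/1000) = -2°C.
ISA deviation = 26 − (-2) = +28°C.
Density altitude = 8500 + 120 × (28) = 11860 ft.

11860 ft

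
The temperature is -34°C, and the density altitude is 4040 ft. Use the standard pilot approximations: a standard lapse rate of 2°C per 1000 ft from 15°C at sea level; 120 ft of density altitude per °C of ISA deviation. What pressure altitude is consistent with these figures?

DA = PA + 120 × (OAT − (15 − 2·PA/1000)) = PA + 120·OAT − 1800 + 0.24·PA = 1.24·PA + 120·OAT − 1800.
So 1.24·PA = 4040 − 120 × (-34) + 1800 = 9920.
PA = 9920 / 1.24 = 8000 ft.

8000 ft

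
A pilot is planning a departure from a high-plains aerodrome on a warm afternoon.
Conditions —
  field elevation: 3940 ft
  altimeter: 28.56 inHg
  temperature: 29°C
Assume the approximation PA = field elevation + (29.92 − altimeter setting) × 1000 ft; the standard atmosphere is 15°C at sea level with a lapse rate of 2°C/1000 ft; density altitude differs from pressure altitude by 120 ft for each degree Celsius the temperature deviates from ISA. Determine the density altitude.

8252 ft

Pressure altitude = 3940 + (29.92 − 28.56) × 1000 = 3940 + (+1360) = 5300 ft.
ISA temperature at 5300 ft = 15 − 2 × (5300/1000) = 4.4°C.
ISA deviation = 29 − 4.4 = +24.6°C.
Density altitude = 5300 + 120 × (24.6) = 8252 ft.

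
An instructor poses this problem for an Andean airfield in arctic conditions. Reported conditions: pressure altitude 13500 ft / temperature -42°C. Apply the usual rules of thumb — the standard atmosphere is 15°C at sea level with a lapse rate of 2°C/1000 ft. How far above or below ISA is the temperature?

ISA-30°C

ISA temperature at 13500 ft = 15 − 2 × (13500/1000) = -12°C.
Deviation = OAT − ISA = -42 − (-12) = -30°C.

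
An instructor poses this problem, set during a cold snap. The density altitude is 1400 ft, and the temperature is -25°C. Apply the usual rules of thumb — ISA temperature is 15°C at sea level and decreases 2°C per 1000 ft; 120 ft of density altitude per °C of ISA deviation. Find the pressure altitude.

DA = PA + 120 × (OAT − (15 − 2·PA/1000)) = PA + 120·OAT − 1800 + 0.24·PA = 1.24·PA + 120·OAT − 1800.
So 1.24·PA = 1400 − 120 × (-25) + 1800 = 6200.
PA = 6200 / 1.24 = 5000 ft.

5000 ft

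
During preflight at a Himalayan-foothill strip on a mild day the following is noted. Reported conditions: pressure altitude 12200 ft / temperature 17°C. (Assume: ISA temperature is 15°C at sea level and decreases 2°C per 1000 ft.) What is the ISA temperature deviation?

ISA+26.4°C

ISA temperature at 12200 ft = 15 − 2 × (12200/1000) = -9.4°C.
Deviation = OAT − ISA = 17 − (-9.4) = +26.4°C.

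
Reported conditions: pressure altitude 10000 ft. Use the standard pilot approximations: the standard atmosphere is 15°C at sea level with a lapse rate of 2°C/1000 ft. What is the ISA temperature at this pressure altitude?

-5°C

ISA temperature = 15 − 2 × (10000/1000) = 15 − 20 = -5°C.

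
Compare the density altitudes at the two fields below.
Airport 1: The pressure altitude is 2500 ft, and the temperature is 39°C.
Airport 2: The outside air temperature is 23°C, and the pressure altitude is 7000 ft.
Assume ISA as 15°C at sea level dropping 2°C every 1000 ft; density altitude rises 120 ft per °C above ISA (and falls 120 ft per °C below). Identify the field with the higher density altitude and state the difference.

Airport 2 by 3660 ft

Airport 1: ISA temp = 10°C, deviation +29°C, DA = 2500 + 120 × 29 = 5980 ft.
Airport 2: ISA temp = 1°C, deviation +22°C, DA = 7000 + 120 × 22 = 9640 ft.
Airport 2 is higher by 9640 − 5980 = 3660 ft.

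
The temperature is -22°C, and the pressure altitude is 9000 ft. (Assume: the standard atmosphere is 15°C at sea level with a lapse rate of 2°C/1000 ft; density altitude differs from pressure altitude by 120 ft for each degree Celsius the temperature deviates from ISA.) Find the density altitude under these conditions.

ISA temperature at 9000 ft = 15 − 2 × (9000/1000) = -3°C.
ISA deviation = -22 − (-3) = -19°C.
Density altitude = 9000 + 120 × (-19) = 9000 + (-2280) = 6720 ft.

6720 ft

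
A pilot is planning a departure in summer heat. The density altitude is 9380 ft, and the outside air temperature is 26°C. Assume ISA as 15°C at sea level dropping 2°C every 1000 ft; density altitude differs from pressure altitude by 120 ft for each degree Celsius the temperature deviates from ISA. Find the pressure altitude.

6500 ft

DA = PA + 120 × (OAT − (15 − 2·PA/1000)) = PA + 120·OAT − 1800 + 0.24·PA = 1.24·PA + 120·OAT − 1800.
So 1.24·PA = 9380 − 120 × 26 + 1800 = 8060.
PA = 8060 / 1.24 = 6500 ft.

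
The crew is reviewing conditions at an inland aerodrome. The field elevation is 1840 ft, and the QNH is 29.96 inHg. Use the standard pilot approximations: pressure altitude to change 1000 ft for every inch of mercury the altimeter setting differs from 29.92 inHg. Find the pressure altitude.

Pressure correction = (29.92 − 29.96) × 1000 = -40 ft.
Pressure altitude = 1840 + (-40) = 1800 ft.

1800 ft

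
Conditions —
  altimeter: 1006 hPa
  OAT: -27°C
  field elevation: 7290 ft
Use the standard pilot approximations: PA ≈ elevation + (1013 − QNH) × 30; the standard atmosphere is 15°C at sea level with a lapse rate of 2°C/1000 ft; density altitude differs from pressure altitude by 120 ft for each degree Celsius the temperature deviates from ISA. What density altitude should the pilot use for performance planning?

Pressure altitude = 7290 + (1013 − 1006) × 30 = 7290 + (+210) = 7500 ft.
ISA temperature at 7500 ft = 15 − 2 × (7500/1000) = 0°C.
ISA deviation = -27 − 0 = -27°C.
Density altitude = 7500 + 120 × (-27) = 4260 ft.

4260 ft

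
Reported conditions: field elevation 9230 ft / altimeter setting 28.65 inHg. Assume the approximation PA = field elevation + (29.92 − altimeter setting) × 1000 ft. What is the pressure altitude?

Pressure correction = (29.92 − 28.65) × 1000 = +1270 ft.
Pressure altitude = 9230 + (+1270) = 10500 ft.

10500 ft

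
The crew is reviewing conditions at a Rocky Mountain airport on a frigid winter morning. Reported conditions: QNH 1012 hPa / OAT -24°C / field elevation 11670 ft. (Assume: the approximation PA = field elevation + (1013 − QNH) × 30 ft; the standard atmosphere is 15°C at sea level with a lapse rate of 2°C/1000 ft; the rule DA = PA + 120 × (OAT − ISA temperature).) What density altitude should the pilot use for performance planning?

9828 ft

Pressure altitude = 11670 + (1013 − 1012) × 30 = 11670 + (+30) = 11700 ft.
ISA temperature at 11700 ft = 15 − 2 × (11700/1000) = -8.4°C.
ISA deviation = -24 − (-8.4) = -15.6°C.
Density altitude = 11700 + 120 × (-15.6) = 9828 ft.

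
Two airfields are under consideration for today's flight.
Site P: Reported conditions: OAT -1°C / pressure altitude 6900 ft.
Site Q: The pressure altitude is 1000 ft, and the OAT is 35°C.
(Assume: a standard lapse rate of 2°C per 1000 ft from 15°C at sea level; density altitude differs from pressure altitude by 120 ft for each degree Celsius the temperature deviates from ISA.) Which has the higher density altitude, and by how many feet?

Site P by 2996 ft

Site P: ISA temp = 1.2°C, deviation -2.2°C, DA = 6900 + 120 × (-2.2) = 6636 ft.
Site Q: ISA temp = 13°C, deviation +22°C, DA = 1000 + 120 × 22 = 3640 ft.
Site P is higher by 6636 − 3640 = 2996 ft.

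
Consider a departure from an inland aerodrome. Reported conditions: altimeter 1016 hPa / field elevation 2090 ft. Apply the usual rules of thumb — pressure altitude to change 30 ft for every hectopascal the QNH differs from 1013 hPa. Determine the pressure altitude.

Pressure correction = (1013 − 1016) × 30 = -90 ft.
Pressure altitude = 2090 + (-90) = 2000 ft.

2000 ft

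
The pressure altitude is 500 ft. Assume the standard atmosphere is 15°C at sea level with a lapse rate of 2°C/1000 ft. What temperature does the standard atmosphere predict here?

ISA temperature = 15 − 2 × (500/1000) = 15 − 1 = 14°C.

14°C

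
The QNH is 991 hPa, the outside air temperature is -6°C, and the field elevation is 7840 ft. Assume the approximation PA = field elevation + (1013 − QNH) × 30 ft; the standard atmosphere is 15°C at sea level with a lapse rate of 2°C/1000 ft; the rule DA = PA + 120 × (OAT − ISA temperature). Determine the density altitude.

Pressure altitude = 7840 + (1013 − 991) × 30 = 7840 + (+660) = 8500 ft.
ISA temperature at 8500 ft = 15 − 2 × (8500/1000) = -2°C.
ISA deviation = -6 − (-2) = -4°C.
Density altitude = 8500 + 120 × (-4) = 8020 ft.

8020 ft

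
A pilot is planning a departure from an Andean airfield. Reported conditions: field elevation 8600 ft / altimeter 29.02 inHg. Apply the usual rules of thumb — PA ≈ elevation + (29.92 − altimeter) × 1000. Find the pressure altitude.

9500 ft

Pressure correction = (29.92 − 29.02) × 1000 = +900 ft.
Pressure altitude = 8600 + (+900) = 9500 ft.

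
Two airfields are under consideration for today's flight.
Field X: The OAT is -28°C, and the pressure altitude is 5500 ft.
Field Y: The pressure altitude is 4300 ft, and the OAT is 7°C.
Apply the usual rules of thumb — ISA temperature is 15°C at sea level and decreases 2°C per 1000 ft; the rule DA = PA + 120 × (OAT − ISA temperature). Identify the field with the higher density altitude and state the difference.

Field Y by 2712 ft

Field X: ISA temp = 4°C, deviation -32°C, DA = 5500 + 120 × (-32) = 1660 ft.
Field Y: ISA temp = 6.4°C, deviation +0.6°C, DA = 4300 + 120 × 0.6 = 4372 ft.
Field Y is higher by 4372 − 1660 = 2712 ft.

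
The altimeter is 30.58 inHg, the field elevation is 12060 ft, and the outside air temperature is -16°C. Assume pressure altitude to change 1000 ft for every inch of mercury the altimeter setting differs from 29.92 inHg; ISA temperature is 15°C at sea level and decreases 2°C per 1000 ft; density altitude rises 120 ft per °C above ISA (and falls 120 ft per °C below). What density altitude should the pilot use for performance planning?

10416 ft

Pressure altitude = 12060 + (29.92 − 30.58) × 1000 = 12060 + (-660) = 11400 ft.
ISA temperature at 11400 ft = 15 − 2 × (11400/1000) = -7.8°C.
ISA deviation = -16 − (-7.8) = -8.2°C.
Density altitude = 11400 + 120 × (-8.2) = 10416 ft.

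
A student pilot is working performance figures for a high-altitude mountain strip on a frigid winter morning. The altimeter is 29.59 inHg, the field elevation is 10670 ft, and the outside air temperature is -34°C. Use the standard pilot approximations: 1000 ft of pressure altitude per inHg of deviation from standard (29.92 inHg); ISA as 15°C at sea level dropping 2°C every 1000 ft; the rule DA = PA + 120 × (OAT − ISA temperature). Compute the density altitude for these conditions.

Pressure altitude = 10670 + (29.92 − 29.59) × 1000 = 10670 + (+330) = 11000 ft.
ISA temperature at 11000 ft = 15 − 2 × (11000/1000) = -7°C.
ISA deviation = -34 − (-7) = -27°C.
Density altitude = 11000 + 120 × (-27) = 7760 ft.

7760 ft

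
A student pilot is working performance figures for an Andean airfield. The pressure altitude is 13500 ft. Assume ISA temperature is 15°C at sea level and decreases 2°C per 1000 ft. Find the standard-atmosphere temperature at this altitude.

-12°C

ISA temperature = 15 − 2 × (13500/1000) = 15 − 27 = -12°C.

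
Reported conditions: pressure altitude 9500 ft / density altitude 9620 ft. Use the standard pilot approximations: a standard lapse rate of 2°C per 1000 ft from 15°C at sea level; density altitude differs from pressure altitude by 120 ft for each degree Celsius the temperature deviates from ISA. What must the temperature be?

-3°C

Density altitude − pressure altitude = 9620 − 9500 = +120 ft.
At 120 ft/°C that is an ISA deviation of 120/120 = +1°C.
ISA temperature at 9500 ft = 15 − 2 × (9500/1000) = -4°C.
OAT = ISA + deviation = -4 + (+1) = -3°C.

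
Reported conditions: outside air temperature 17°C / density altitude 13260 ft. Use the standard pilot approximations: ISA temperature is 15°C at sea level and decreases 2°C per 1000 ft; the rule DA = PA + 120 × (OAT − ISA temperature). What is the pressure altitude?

10500 ft

DA = PA + 120 × (OAT − (15 − 2·PA/1000)) = PA + 120·OAT − 1800 + 0.24·PA = 1.24·PA + 120·OAT − 1800.
So 1.24·PA = 13260 − 120 × 17 + 1800 = 13020.
PA = 13020 / 1.24 = 10500 ft.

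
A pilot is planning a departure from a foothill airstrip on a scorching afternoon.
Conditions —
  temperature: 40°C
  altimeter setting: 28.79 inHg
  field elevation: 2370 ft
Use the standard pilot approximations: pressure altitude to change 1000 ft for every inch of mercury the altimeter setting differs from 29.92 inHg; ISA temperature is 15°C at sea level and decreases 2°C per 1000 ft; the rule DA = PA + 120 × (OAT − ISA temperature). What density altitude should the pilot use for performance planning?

Pressure altitude = 2370 + (29.92 − 28.79) × 1000 = 2370 + (+1130) = 3500 ft.
ISA temperature at 3500 ft = 15 − 2 × (3500/1000) = 8°C.
ISA deviation = 40 − 8 = +32°C.
Density altitude = 3500 + 120 × (32) = 7340 ft.

7340 ft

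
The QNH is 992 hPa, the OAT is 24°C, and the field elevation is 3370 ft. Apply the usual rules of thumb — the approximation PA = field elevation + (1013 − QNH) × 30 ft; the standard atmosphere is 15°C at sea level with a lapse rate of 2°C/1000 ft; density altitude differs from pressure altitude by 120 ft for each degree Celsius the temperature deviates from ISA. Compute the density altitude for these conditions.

6040 ft

Pressure altitude = 3370 + (1013 − 992) × 30 = 3370 + (+630) = 4000 ft.
ISA temperature at 4000 ft = 15 − 2 × (4000/1000) = 7°C.
ISA deviation = 24 − 7 = +17°C.
Density altitude = 4000 + 120 × (17) = 6040 ft.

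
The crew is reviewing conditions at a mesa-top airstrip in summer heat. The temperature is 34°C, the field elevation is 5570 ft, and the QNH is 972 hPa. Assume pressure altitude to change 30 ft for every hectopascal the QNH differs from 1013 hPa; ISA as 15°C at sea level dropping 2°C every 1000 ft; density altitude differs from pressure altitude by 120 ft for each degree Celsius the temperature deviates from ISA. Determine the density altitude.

Pressure altitude = 5570 + (1013 − 972) × 30 = 5570 + (+1230) = 6800 ft.
ISA temperature at 6800 ft = 15 − 2 × (6800/1000) = 1.4°C.
ISA deviation = 34 − 1.4 = +32.6°C.
Density altitude = 6800 + 120 × (32.6) = 10712 ft.

10712 ft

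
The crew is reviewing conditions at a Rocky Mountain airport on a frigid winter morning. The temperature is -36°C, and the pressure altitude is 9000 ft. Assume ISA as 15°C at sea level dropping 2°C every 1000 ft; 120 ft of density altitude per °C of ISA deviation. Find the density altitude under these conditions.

5040 ft

ISA temperature at 9000 ft = 15 − 2 × (9000/1000) = -3°C.
ISA deviation = -36 − (-3) = -33°C.
Density altitude = 9000 + 120 × (-33) = 9000 + (-3960) = 5040 ft.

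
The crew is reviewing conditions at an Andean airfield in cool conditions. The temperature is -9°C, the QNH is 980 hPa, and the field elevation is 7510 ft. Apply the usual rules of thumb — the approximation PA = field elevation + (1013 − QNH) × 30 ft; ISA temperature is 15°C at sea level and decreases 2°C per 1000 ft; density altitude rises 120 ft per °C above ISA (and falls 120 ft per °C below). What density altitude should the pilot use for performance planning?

Pressure altitude = 7510 + (1013 − 980) × 30 = 7510 + (+990) = 8500 ft.
ISA temperature at 8500 ft = 15 − 2 × (8500/1000) = -2°C.
ISA deviation = -9 − (-2) = -7°C.
Density altitude = 8500 + 120 × (-7) = 7660 ft.

7660 ft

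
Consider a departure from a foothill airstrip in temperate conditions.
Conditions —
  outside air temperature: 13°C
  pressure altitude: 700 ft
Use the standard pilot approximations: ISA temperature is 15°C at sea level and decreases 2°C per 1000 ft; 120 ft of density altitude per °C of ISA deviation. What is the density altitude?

ISA temperature at 700 ft = 15 − 2 × (700/1000) = 13.6°C.
ISA deviation = 13 − 13.6 = -0.6°C.
Density altitude = 700 + 120 × (-0.6) = 700 + (-72) = 628 ft.

628 ft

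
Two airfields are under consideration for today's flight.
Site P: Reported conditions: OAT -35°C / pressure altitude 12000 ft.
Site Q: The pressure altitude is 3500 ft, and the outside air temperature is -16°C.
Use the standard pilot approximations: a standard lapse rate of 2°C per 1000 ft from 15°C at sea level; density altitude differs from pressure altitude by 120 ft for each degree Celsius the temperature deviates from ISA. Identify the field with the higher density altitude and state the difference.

Site P: ISA temp = -9°C, deviation -26°C, DA = 12000 + 120 × (-26) = 8880 ft.
Site Q: ISA temp = 8°C, deviation -24°C, DA = 3500 + 120 × (-24) = 620 ft.
Site P is higher by 8880 − 620 = 8260 ft.

Site P by 8260 ft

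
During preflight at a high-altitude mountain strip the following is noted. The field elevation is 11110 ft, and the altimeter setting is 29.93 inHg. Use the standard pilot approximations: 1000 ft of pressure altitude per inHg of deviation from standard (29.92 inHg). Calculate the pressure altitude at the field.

Pressure correction = (29.92 − 29.93) × 1000 = -10 ft.
Pressure altitude = 11110 + (-10) = 11100 ft.

11100 ft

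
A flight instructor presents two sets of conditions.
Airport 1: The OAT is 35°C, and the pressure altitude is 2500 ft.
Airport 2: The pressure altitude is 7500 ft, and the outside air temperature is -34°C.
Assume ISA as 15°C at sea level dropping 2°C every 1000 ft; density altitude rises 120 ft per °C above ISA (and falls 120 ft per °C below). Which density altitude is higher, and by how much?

Airport 1: ISA temp = 10°C, deviation +25°C, DA = 2500 + 120 × 25 = 5500 ft.
Airport 2: ISA temp = 0°C, deviation -34°C, DA = 7500 + 120 × (-34) = 3420 ft.
Airport 1 is higher by 5500 − 3420 = 2080 ft.

Airport 1 by 2080 ft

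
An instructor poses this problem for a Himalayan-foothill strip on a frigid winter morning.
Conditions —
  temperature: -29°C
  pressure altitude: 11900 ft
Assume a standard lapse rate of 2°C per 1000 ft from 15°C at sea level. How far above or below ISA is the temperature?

ISA-20.2°C

ISA temperature at 11900 ft = 15 − 2 × (11900/1000) = -8.8°C.
Deviation = OAT − ISA = -29 − (-8.8) = -20.2°C.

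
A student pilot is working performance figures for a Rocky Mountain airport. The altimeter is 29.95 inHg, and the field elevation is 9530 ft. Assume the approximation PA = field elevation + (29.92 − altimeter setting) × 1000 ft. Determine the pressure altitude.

9500 ft

Pressure correction = (29.92 − 29.95) × 1000 = -30 ft.
Pressure altitude = 9530 + (-30) = 9500 ft.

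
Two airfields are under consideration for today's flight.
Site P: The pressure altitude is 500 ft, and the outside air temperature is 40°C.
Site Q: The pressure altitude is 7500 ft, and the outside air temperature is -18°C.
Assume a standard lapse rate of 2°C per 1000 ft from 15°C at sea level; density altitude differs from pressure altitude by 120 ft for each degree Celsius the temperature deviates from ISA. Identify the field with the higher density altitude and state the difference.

Site P: ISA temp = 14°C, deviation +26°C, DA = 500 + 120 × 26 = 3620 ft.
Site Q: ISA temp = 0°C, deviation -18°C, DA = 7500 + 120 × (-18) = 5340 ft.
Site Q is higher by 5340 − 3620 = 1720 ft.

Site Q by 1720 ft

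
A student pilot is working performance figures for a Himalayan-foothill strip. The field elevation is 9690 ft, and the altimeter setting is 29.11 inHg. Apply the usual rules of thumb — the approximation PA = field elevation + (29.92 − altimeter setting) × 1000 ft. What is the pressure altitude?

10500 ft

Pressure correction = (29.92 − 29.11) × 1000 = +810 ft.
Pressure altitude = 9690 + (+810) = 10500 ft.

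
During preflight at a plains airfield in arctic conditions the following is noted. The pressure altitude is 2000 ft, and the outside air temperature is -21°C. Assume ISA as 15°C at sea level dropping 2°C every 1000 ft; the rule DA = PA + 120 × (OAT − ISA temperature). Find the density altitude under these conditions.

ISA temperature at 2000 ft = 15 − 2 × (2000/1000) = 11°C.
ISA deviation = -21 − 11 = -32°C.
Density altitude = 2000 + 120 × (-32) = 2000 + (-3840) = -1840 ft.

-1840 ft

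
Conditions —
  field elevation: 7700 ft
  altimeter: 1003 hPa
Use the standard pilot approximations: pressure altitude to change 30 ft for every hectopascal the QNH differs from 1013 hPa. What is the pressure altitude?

8000 ft

Pressure correction = (1013 − 1003) × 30 = +300 ft.
Pressure altitude = 7700 + (+300) = 8000 ft.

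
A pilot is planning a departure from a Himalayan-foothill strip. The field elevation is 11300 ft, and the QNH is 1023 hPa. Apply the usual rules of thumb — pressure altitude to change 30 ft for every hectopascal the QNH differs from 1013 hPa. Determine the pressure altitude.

11000 ft

Pressure correction = (1013 − 1023) × 30 = -300 ft.
Pressure altitude = 11300 + (-300) = 11000 ft.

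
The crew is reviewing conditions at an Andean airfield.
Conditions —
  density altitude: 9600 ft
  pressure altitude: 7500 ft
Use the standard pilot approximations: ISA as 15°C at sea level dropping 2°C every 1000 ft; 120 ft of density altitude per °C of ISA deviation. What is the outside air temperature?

Density altitude − pressure altitude = 9600 − 7500 = +2100 ft.
At 120 ft/°C that is an ISA deviation of 2100/120 = +17.5°C.
ISA temperature at 7500 ft = 15 − 2 × (7500/1000) = 0°C.
OAT = ISA + deviation = 0 + (+17.5) = 17.5°C.

17.5°C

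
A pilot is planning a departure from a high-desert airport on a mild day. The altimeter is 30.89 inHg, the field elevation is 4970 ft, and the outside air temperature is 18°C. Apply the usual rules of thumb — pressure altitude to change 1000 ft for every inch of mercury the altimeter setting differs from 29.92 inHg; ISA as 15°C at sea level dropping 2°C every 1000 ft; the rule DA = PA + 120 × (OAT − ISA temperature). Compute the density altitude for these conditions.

5320 ft

Pressure altitude = 4970 + (29.92 − 30.89) × 1000 = 4970 + (-970) = 4000 ft.
ISA temperature at 4000 ft = 15 − 2 × (4000/1000) = 7°C.
ISA deviation = 18 − 7 = +11°C.
Density altitude = 4000 + 120 × (11) = 5320 ft.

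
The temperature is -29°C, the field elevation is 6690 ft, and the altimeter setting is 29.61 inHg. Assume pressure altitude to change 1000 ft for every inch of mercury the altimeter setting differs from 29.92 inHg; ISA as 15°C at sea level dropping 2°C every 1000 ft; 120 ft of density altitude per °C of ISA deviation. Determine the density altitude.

Pressure altitude = 6690 + (29.92 − 29.61) × 1000 = 6690 + (+310) = 7000 ft.
ISA temperature at 7000 ft = 15 − 2 × (7000/1000) = 1°C.
ISA deviation = -29 − 1 = -30°C.
Density altitude = 7000 + 120 × (-30) = 3400 ft.

3400 ft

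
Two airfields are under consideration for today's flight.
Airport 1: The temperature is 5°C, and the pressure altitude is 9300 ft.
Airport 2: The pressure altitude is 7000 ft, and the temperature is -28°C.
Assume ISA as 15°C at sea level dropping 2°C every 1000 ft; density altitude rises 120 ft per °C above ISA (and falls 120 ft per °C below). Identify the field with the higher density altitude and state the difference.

Airport 1 by 6812 ft

Airport 1: ISA temp = -3.6°C, deviation +8.6°C, DA = 9300 + 120 × 8.6 = 10332 ft.
Airport 2: ISA temp = 1°C, deviation -29°C, DA = 7000 + 120 × (-29) = 3520 ft.
Airport 1 is higher by 10332 − 3520 = 6812 ft.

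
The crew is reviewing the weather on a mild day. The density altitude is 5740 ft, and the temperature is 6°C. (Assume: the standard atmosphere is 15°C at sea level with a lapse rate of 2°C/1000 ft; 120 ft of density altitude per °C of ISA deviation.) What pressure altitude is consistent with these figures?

5500 ft

DA = PA + 120 × (OAT − (15 − 2·PA/1000)) = PA + 120·OAT − 1800 + 0.24·PA = 1.24·PA + 120·OAT − 1800.
So 1.24·PA = 5740 − 120 × 6 + 1800 = 6820.
PA = 6820 / 1.24 = 5500 ft.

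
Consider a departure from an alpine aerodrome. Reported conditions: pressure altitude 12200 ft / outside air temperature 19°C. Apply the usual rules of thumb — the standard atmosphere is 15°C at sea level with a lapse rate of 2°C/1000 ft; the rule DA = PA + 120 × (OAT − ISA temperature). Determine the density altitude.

15608 ft

ISA temperature at 12200 ft = 15 − 2 × (12200/1000) = -9.4°C.
ISA deviation = 19 − (-9.4) = +28.4°C.
Density altitude = 12200 + 120 × (28.4) = 12200 + (+3408) = 15608 ft.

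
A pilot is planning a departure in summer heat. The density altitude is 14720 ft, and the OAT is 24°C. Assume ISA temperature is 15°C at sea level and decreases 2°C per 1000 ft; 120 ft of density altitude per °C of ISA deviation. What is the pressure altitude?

11000 ft

DA = PA + 120 × (OAT − (15 − 2·PA/1000)) = PA + 120·OAT − 1800 + 0.24·PA = 1.24·PA + 120·OAT − 1800.
So 1.24·PA = 14720 − 120 × 24 + 1800 = 13640.
PA = 13640 / 1.24 = 11000 ft.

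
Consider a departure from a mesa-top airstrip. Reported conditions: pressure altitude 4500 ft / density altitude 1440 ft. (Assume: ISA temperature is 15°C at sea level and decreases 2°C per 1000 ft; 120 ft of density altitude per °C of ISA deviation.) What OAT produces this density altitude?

Density altitude − pressure altitude = 1440 − 4500 = -3060 ft.
At 120 ft/°C that is an ISA deviation of -3060/120 = -25.5°C.
ISA temperature at 4500 ft = 15 − 2 × (4500/1000) = 6°C.
OAT = ISA + deviation = 6 + (-25.5) = -19.5°C.

-19.5°C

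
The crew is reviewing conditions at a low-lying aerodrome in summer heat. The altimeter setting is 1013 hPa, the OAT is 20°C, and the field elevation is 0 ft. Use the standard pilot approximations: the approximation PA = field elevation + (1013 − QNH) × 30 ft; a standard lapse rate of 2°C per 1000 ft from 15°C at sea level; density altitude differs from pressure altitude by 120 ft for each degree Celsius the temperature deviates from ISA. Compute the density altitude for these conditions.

600 ft

Pressure altitude = 0 + (1013 − 1013) × 30 = 0 + (0) = 0 ft.
ISA temperature at 0 ft = 15 − 2 × (0/1000) = 15°C.
ISA deviation = 20 − 15 = +5°C.
Density altitude = 0 + 120 × (5) = 600 ft.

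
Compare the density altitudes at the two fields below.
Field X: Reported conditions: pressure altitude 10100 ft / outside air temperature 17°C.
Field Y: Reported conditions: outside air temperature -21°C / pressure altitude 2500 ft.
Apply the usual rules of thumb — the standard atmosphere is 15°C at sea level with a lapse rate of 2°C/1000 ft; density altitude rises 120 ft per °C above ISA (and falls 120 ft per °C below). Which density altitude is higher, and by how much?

Field X by 13984 ft

Field X: ISA temp = -5.2°C, deviation +22.2°C, DA = 10100 + 120 × 22.2 = 12764 ft.
Field Y: ISA temp = 10°C, deviation -31°C, DA = 2500 + 120 × (-31) = -1220 ft.
Field X is higher by 12764 − (-1220) = 13984 ft.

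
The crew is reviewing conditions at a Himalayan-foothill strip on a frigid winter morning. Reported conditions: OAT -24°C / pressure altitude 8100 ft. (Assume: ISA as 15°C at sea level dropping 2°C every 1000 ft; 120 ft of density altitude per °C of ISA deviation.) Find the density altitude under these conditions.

5364 ft

ISA temperature at 8100 ft = 15 − 2 × (8100/1000) = -1.2°C.
ISA deviation = -24 − (-1.2) = -22.8°C.
Density altitude = 8100 + 120 × (-22.8) = 8100 + (-2736) = 5364 ft.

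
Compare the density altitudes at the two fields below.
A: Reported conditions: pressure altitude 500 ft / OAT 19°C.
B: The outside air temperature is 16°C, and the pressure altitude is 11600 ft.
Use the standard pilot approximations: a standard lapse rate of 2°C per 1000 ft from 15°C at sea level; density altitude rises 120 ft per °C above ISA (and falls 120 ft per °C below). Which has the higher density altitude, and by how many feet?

B by 13404 ft

A: ISA temp = 14°C, deviation +5°C, DA = 500 + 120 × 5 = 1100 ft.
B: ISA temp = -8.2°C, deviation +24.2°C, DA = 11600 + 120 × 24.2 = 14504 ft.
B is higher by 14504 − 1100 = 13404 ft.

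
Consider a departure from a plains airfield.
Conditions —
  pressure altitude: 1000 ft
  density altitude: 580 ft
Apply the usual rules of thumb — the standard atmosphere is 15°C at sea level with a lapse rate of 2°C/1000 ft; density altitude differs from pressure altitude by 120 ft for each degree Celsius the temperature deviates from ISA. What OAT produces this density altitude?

Density altitude − pressure altitude = 580 − 1000 = -420 ft.
At 120 ft/°C that is an ISA deviation of -420/120 = -3.5°C.
ISA temperature at 1000 ft = 15 − 2 × (1000/1000) = 13°C.
OAT = ISA + deviation = 13 + (-3.5) = 9.5°C.

9.5°C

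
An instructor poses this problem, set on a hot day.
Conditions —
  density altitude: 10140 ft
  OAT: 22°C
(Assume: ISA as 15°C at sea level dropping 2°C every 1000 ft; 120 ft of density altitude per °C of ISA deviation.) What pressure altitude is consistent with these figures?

7500 ft

DA = PA + 120 × (OAT − (15 − 2·PA/1000)) = PA + 120·OAT − 1800 + 0.24·PA = 1.24·PA + 120·OAT − 1800.
So 1.24·PA = 10140 − 120 × 22 + 1800 = 9300.
PA = 9300 / 1.24 = 7500 ft.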